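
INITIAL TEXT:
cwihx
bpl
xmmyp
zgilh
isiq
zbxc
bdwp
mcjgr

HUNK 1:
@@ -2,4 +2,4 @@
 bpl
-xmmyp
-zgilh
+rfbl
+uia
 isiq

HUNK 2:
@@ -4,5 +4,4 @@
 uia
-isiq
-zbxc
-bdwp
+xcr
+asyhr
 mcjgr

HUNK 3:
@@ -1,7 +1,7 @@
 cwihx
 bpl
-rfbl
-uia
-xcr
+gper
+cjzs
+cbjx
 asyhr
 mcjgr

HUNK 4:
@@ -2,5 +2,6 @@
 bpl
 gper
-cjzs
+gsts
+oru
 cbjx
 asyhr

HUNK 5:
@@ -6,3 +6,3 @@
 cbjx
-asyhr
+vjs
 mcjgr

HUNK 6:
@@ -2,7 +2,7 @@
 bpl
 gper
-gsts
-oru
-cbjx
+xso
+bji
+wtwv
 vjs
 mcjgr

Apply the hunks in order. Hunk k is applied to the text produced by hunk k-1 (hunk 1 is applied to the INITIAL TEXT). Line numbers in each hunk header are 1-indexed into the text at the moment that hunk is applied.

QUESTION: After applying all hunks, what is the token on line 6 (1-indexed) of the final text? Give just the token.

Hunk 1: at line 2 remove [xmmyp,zgilh] add [rfbl,uia] -> 8 lines: cwihx bpl rfbl uia isiq zbxc bdwp mcjgr
Hunk 2: at line 4 remove [isiq,zbxc,bdwp] add [xcr,asyhr] -> 7 lines: cwihx bpl rfbl uia xcr asyhr mcjgr
Hunk 3: at line 1 remove [rfbl,uia,xcr] add [gper,cjzs,cbjx] -> 7 lines: cwihx bpl gper cjzs cbjx asyhr mcjgr
Hunk 4: at line 2 remove [cjzs] add [gsts,oru] -> 8 lines: cwihx bpl gper gsts oru cbjx asyhr mcjgr
Hunk 5: at line 6 remove [asyhr] add [vjs] -> 8 lines: cwihx bpl gper gsts oru cbjx vjs mcjgr
Hunk 6: at line 2 remove [gsts,oru,cbjx] add [xso,bji,wtwv] -> 8 lines: cwihx bpl gper xso bji wtwv vjs mcjgr
Final line 6: wtwv

Answer: wtwv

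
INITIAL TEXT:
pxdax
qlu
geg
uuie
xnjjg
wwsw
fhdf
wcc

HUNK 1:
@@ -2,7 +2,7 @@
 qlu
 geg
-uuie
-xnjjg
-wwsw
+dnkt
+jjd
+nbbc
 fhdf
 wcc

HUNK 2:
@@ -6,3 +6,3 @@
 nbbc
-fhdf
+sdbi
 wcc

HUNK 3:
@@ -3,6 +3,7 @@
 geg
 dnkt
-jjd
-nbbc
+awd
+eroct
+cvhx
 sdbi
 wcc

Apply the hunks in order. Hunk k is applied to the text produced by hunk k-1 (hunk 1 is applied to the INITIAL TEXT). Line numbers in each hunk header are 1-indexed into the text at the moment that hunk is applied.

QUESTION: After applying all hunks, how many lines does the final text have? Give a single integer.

Answer: 9

Derivation:
Hunk 1: at line 2 remove [uuie,xnjjg,wwsw] add [dnkt,jjd,nbbc] -> 8 lines: pxdax qlu geg dnkt jjd nbbc fhdf wcc
Hunk 2: at line 6 remove [fhdf] add [sdbi] -> 8 lines: pxdax qlu geg dnkt jjd nbbc sdbi wcc
Hunk 3: at line 3 remove [jjd,nbbc] add [awd,eroct,cvhx] -> 9 lines: pxdax qlu geg dnkt awd eroct cvhx sdbi wcc
Final line count: 9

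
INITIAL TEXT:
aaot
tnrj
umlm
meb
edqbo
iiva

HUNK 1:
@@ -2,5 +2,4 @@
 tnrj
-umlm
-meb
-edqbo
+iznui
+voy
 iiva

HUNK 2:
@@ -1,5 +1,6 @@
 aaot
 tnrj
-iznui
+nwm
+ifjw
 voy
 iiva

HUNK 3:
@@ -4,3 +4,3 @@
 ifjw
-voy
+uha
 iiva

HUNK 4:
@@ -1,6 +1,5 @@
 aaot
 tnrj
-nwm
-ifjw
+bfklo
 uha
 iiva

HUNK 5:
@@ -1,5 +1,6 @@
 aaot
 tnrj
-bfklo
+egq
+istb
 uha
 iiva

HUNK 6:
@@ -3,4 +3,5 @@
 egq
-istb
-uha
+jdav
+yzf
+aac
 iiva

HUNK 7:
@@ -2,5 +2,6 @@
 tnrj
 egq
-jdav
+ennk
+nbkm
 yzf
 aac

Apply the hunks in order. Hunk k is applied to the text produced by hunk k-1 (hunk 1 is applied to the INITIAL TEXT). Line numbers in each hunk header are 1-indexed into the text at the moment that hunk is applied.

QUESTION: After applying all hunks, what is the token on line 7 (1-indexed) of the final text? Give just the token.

Hunk 1: at line 2 remove [umlm,meb,edqbo] add [iznui,voy] -> 5 lines: aaot tnrj iznui voy iiva
Hunk 2: at line 1 remove [iznui] add [nwm,ifjw] -> 6 lines: aaot tnrj nwm ifjw voy iiva
Hunk 3: at line 4 remove [voy] add [uha] -> 6 lines: aaot tnrj nwm ifjw uha iiva
Hunk 4: at line 1 remove [nwm,ifjw] add [bfklo] -> 5 lines: aaot tnrj bfklo uha iiva
Hunk 5: at line 1 remove [bfklo] add [egq,istb] -> 6 lines: aaot tnrj egq istb uha iiva
Hunk 6: at line 3 remove [istb,uha] add [jdav,yzf,aac] -> 7 lines: aaot tnrj egq jdav yzf aac iiva
Hunk 7: at line 2 remove [jdav] add [ennk,nbkm] -> 8 lines: aaot tnrj egq ennk nbkm yzf aac iiva
Final line 7: aac

Answer: aac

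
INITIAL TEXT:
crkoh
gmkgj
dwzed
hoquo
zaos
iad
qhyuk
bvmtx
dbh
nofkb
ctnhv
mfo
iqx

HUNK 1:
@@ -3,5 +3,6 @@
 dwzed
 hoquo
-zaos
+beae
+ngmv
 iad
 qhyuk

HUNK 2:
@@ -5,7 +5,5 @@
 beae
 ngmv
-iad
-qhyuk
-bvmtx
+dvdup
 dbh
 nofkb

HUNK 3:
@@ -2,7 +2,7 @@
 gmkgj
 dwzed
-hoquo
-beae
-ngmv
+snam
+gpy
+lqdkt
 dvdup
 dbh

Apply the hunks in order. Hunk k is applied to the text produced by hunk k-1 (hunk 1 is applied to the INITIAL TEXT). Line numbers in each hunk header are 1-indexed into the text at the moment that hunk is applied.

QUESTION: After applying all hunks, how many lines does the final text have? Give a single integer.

Hunk 1: at line 3 remove [zaos] add [beae,ngmv] -> 14 lines: crkoh gmkgj dwzed hoquo beae ngmv iad qhyuk bvmtx dbh nofkb ctnhv mfo iqx
Hunk 2: at line 5 remove [iad,qhyuk,bvmtx] add [dvdup] -> 12 lines: crkoh gmkgj dwzed hoquo beae ngmv dvdup dbh nofkb ctnhv mfo iqx
Hunk 3: at line 2 remove [hoquo,beae,ngmv] add [snam,gpy,lqdkt] -> 12 lines: crkoh gmkgj dwzed snam gpy lqdkt dvdup dbh nofkb ctnhv mfo iqx
Final line count: 12

Answer: 12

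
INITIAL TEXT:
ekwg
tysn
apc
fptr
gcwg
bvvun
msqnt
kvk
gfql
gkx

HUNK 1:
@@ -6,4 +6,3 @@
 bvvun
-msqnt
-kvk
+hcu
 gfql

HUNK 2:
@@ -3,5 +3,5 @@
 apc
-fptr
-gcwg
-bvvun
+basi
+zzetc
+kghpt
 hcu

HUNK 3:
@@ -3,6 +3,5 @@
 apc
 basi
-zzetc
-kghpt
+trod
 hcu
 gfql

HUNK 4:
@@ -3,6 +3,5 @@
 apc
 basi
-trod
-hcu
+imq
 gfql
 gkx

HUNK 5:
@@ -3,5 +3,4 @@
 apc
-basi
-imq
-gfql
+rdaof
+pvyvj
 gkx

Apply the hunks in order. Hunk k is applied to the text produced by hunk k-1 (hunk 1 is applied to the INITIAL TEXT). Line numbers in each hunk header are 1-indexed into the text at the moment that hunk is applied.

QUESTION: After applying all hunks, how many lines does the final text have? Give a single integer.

Answer: 6

Derivation:
Hunk 1: at line 6 remove [msqnt,kvk] add [hcu] -> 9 lines: ekwg tysn apc fptr gcwg bvvun hcu gfql gkx
Hunk 2: at line 3 remove [fptr,gcwg,bvvun] add [basi,zzetc,kghpt] -> 9 lines: ekwg tysn apc basi zzetc kghpt hcu gfql gkx
Hunk 3: at line 3 remove [zzetc,kghpt] add [trod] -> 8 lines: ekwg tysn apc basi trod hcu gfql gkx
Hunk 4: at line 3 remove [trod,hcu] add [imq] -> 7 lines: ekwg tysn apc basi imq gfql gkx
Hunk 5: at line 3 remove [basi,imq,gfql] add [rdaof,pvyvj] -> 6 lines: ekwg tysn apc rdaof pvyvj gkx
Final line count: 6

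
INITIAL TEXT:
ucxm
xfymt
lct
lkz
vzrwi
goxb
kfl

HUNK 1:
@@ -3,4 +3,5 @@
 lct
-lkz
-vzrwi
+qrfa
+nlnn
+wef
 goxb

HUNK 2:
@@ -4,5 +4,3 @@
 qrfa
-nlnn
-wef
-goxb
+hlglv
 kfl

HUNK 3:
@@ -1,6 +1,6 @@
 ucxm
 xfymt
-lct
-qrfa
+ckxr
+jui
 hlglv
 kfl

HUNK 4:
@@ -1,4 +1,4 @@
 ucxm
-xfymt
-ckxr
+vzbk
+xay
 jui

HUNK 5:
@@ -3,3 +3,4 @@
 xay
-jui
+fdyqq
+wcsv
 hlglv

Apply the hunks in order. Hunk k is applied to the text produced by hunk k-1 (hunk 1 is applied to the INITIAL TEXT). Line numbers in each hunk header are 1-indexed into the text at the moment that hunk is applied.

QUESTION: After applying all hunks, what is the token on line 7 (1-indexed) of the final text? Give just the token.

Answer: kfl

Derivation:
Hunk 1: at line 3 remove [lkz,vzrwi] add [qrfa,nlnn,wef] -> 8 lines: ucxm xfymt lct qrfa nlnn wef goxb kfl
Hunk 2: at line 4 remove [nlnn,wef,goxb] add [hlglv] -> 6 lines: ucxm xfymt lct qrfa hlglv kfl
Hunk 3: at line 1 remove [lct,qrfa] add [ckxr,jui] -> 6 lines: ucxm xfymt ckxr jui hlglv kfl
Hunk 4: at line 1 remove [xfymt,ckxr] add [vzbk,xay] -> 6 lines: ucxm vzbk xay jui hlglv kfl
Hunk 5: at line 3 remove [jui] add [fdyqq,wcsv] -> 7 lines: ucxm vzbk xay fdyqq wcsv hlglv kfl
Final line 7: kfl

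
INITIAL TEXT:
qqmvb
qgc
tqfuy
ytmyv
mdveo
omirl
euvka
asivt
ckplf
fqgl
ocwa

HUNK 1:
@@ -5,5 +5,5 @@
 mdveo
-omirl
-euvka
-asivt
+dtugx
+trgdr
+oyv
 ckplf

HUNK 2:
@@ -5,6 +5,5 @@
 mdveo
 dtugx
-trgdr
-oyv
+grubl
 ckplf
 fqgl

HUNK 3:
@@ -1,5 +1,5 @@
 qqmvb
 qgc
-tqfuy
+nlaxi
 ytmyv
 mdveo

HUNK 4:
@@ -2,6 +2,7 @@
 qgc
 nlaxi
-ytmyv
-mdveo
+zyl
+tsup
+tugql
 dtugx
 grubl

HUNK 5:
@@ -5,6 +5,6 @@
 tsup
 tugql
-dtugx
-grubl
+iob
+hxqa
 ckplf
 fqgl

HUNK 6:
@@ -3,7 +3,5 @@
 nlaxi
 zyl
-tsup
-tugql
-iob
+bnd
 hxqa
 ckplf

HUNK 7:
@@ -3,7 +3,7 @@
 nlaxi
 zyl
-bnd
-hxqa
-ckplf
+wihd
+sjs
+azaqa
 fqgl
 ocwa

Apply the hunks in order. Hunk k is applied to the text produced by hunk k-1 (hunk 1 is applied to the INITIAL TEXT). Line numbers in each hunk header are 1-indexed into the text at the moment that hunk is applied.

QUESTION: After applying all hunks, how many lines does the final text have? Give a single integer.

Answer: 9

Derivation:
Hunk 1: at line 5 remove [omirl,euvka,asivt] add [dtugx,trgdr,oyv] -> 11 lines: qqmvb qgc tqfuy ytmyv mdveo dtugx trgdr oyv ckplf fqgl ocwa
Hunk 2: at line 5 remove [trgdr,oyv] add [grubl] -> 10 lines: qqmvb qgc tqfuy ytmyv mdveo dtugx grubl ckplf fqgl ocwa
Hunk 3: at line 1 remove [tqfuy] add [nlaxi] -> 10 lines: qqmvb qgc nlaxi ytmyv mdveo dtugx grubl ckplf fqgl ocwa
Hunk 4: at line 2 remove [ytmyv,mdveo] add [zyl,tsup,tugql] -> 11 lines: qqmvb qgc nlaxi zyl tsup tugql dtugx grubl ckplf fqgl ocwa
Hunk 5: at line 5 remove [dtugx,grubl] add [iob,hxqa] -> 11 lines: qqmvb qgc nlaxi zyl tsup tugql iob hxqa ckplf fqgl ocwa
Hunk 6: at line 3 remove [tsup,tugql,iob] add [bnd] -> 9 lines: qqmvb qgc nlaxi zyl bnd hxqa ckplf fqgl ocwa
Hunk 7: at line 3 remove [bnd,hxqa,ckplf] add [wihd,sjs,azaqa] -> 9 lines: qqmvb qgc nlaxi zyl wihd sjs azaqa fqgl ocwa
Final line count: 9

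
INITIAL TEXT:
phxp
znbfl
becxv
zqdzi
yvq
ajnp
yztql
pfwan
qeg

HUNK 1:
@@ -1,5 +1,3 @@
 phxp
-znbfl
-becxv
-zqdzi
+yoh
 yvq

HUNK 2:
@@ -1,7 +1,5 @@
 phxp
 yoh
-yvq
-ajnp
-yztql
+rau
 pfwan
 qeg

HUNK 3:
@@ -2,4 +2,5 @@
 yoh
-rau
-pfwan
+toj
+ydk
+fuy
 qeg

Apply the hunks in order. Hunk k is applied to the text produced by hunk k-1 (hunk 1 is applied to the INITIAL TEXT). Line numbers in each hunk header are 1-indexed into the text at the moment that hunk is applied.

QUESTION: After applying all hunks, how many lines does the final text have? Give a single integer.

Hunk 1: at line 1 remove [znbfl,becxv,zqdzi] add [yoh] -> 7 lines: phxp yoh yvq ajnp yztql pfwan qeg
Hunk 2: at line 1 remove [yvq,ajnp,yztql] add [rau] -> 5 lines: phxp yoh rau pfwan qeg
Hunk 3: at line 2 remove [rau,pfwan] add [toj,ydk,fuy] -> 6 lines: phxp yoh toj ydk fuy qeg
Final line count: 6

Answer: 6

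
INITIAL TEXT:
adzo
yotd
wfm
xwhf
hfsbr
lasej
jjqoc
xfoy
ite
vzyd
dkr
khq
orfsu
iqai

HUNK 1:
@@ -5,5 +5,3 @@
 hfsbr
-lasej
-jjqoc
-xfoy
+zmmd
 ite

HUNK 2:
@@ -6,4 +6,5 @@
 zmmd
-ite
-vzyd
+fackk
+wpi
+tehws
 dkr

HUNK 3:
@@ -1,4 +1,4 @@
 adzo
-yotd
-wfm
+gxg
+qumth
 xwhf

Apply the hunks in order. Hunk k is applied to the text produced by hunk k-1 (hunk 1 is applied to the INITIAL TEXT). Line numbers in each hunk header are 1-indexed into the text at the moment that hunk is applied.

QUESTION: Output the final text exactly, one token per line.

Answer: adzo
gxg
qumth
xwhf
hfsbr
zmmd
fackk
wpi
tehws
dkr
khq
orfsu
iqai

Derivation:
Hunk 1: at line 5 remove [lasej,jjqoc,xfoy] add [zmmd] -> 12 lines: adzo yotd wfm xwhf hfsbr zmmd ite vzyd dkr khq orfsu iqai
Hunk 2: at line 6 remove [ite,vzyd] add [fackk,wpi,tehws] -> 13 lines: adzo yotd wfm xwhf hfsbr zmmd fackk wpi tehws dkr khq orfsu iqai
Hunk 3: at line 1 remove [yotd,wfm] add [gxg,qumth] -> 13 lines: adzo gxg qumth xwhf hfsbr zmmd fackk wpi tehws dkr khq orfsu iqai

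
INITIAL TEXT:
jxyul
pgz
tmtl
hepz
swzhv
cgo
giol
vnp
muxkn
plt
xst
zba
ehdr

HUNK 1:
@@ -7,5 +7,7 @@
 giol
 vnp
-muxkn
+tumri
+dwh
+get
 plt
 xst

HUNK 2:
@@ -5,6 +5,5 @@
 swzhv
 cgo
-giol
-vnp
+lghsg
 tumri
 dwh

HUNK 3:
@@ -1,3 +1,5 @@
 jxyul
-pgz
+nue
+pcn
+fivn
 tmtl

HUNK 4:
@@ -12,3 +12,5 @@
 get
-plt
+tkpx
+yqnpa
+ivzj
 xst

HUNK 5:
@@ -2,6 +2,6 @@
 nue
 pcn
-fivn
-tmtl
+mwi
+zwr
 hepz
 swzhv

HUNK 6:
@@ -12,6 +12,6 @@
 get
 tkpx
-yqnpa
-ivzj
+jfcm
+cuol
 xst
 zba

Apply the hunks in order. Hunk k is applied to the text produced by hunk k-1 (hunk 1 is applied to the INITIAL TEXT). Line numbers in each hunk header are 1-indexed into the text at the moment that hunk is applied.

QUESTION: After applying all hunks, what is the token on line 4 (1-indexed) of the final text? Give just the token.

Answer: mwi

Derivation:
Hunk 1: at line 7 remove [muxkn] add [tumri,dwh,get] -> 15 lines: jxyul pgz tmtl hepz swzhv cgo giol vnp tumri dwh get plt xst zba ehdr
Hunk 2: at line 5 remove [giol,vnp] add [lghsg] -> 14 lines: jxyul pgz tmtl hepz swzhv cgo lghsg tumri dwh get plt xst zba ehdr
Hunk 3: at line 1 remove [pgz] add [nue,pcn,fivn] -> 16 lines: jxyul nue pcn fivn tmtl hepz swzhv cgo lghsg tumri dwh get plt xst zba ehdr
Hunk 4: at line 12 remove [plt] add [tkpx,yqnpa,ivzj] -> 18 lines: jxyul nue pcn fivn tmtl hepz swzhv cgo lghsg tumri dwh get tkpx yqnpa ivzj xst zba ehdr
Hunk 5: at line 2 remove [fivn,tmtl] add [mwi,zwr] -> 18 lines: jxyul nue pcn mwi zwr hepz swzhv cgo lghsg tumri dwh get tkpx yqnpa ivzj xst zba ehdr
Hunk 6: at line 12 remove [yqnpa,ivzj] add [jfcm,cuol] -> 18 lines: jxyul nue pcn mwi zwr hepz swzhv cgo lghsg tumri dwh get tkpx jfcm cuol xst zba ehdr
Final line 4: mwi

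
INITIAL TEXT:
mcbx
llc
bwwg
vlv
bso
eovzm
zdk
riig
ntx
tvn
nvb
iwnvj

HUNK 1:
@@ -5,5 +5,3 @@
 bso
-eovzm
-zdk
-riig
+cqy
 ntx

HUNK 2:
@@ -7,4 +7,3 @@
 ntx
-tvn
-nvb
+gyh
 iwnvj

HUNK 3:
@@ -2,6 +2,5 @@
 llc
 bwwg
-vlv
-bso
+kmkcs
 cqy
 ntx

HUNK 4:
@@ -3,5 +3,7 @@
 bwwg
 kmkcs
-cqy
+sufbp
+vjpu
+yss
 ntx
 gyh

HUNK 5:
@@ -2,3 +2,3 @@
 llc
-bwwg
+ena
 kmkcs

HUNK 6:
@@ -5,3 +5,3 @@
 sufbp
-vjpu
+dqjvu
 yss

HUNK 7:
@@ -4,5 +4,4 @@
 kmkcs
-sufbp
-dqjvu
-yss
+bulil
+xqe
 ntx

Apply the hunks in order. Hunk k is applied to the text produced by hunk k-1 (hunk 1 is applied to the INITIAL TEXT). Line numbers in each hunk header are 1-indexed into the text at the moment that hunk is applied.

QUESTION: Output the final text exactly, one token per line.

Hunk 1: at line 5 remove [eovzm,zdk,riig] add [cqy] -> 10 lines: mcbx llc bwwg vlv bso cqy ntx tvn nvb iwnvj
Hunk 2: at line 7 remove [tvn,nvb] add [gyh] -> 9 lines: mcbx llc bwwg vlv bso cqy ntx gyh iwnvj
Hunk 3: at line 2 remove [vlv,bso] add [kmkcs] -> 8 lines: mcbx llc bwwg kmkcs cqy ntx gyh iwnvj
Hunk 4: at line 3 remove [cqy] add [sufbp,vjpu,yss] -> 10 lines: mcbx llc bwwg kmkcs sufbp vjpu yss ntx gyh iwnvj
Hunk 5: at line 2 remove [bwwg] add [ena] -> 10 lines: mcbx llc ena kmkcs sufbp vjpu yss ntx gyh iwnvj
Hunk 6: at line 5 remove [vjpu] add [dqjvu] -> 10 lines: mcbx llc ena kmkcs sufbp dqjvu yss ntx gyh iwnvj
Hunk 7: at line 4 remove [sufbp,dqjvu,yss] add [bulil,xqe] -> 9 lines: mcbx llc ena kmkcs bulil xqe ntx gyh iwnvj

Answer: mcbx
llc
ena
kmkcs
bulil
xqe
ntx
gyh
iwnvj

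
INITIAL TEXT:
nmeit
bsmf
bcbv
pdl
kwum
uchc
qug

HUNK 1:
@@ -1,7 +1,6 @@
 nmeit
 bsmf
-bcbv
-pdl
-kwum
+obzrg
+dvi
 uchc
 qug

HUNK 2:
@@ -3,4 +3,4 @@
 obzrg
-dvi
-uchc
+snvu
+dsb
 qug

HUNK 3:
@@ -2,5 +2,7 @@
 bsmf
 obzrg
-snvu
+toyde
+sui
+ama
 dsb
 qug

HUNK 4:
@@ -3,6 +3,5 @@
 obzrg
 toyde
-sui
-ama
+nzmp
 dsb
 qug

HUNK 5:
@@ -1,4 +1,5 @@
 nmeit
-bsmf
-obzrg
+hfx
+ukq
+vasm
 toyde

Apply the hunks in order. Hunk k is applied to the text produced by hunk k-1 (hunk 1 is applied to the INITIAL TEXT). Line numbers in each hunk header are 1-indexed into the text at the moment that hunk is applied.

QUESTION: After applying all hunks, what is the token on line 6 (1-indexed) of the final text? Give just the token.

Answer: nzmp

Derivation:
Hunk 1: at line 1 remove [bcbv,pdl,kwum] add [obzrg,dvi] -> 6 lines: nmeit bsmf obzrg dvi uchc qug
Hunk 2: at line 3 remove [dvi,uchc] add [snvu,dsb] -> 6 lines: nmeit bsmf obzrg snvu dsb qug
Hunk 3: at line 2 remove [snvu] add [toyde,sui,ama] -> 8 lines: nmeit bsmf obzrg toyde sui ama dsb qug
Hunk 4: at line 3 remove [sui,ama] add [nzmp] -> 7 lines: nmeit bsmf obzrg toyde nzmp dsb qug
Hunk 5: at line 1 remove [bsmf,obzrg] add [hfx,ukq,vasm] -> 8 lines: nmeit hfx ukq vasm toyde nzmp dsb qug
Final line 6: nzmp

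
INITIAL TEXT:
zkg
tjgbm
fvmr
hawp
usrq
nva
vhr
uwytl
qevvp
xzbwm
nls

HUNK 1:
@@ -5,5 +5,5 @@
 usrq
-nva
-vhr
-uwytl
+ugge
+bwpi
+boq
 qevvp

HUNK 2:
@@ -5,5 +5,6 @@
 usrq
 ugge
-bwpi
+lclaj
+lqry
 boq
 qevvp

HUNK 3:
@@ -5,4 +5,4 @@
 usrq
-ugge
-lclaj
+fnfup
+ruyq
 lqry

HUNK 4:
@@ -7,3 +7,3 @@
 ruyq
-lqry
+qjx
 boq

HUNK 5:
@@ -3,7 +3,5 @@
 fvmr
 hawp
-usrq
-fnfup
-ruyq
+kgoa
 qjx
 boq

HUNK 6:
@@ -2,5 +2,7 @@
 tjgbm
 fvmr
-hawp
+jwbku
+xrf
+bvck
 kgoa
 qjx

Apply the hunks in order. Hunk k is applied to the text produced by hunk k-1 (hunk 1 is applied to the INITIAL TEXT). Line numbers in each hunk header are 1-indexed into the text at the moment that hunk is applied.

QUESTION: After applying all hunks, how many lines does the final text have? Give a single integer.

Answer: 12

Derivation:
Hunk 1: at line 5 remove [nva,vhr,uwytl] add [ugge,bwpi,boq] -> 11 lines: zkg tjgbm fvmr hawp usrq ugge bwpi boq qevvp xzbwm nls
Hunk 2: at line 5 remove [bwpi] add [lclaj,lqry] -> 12 lines: zkg tjgbm fvmr hawp usrq ugge lclaj lqry boq qevvp xzbwm nls
Hunk 3: at line 5 remove [ugge,lclaj] add [fnfup,ruyq] -> 12 lines: zkg tjgbm fvmr hawp usrq fnfup ruyq lqry boq qevvp xzbwm nls
Hunk 4: at line 7 remove [lqry] add [qjx] -> 12 lines: zkg tjgbm fvmr hawp usrq fnfup ruyq qjx boq qevvp xzbwm nls
Hunk 5: at line 3 remove [usrq,fnfup,ruyq] add [kgoa] -> 10 lines: zkg tjgbm fvmr hawp kgoa qjx boq qevvp xzbwm nls
Hunk 6: at line 2 remove [hawp] add [jwbku,xrf,bvck] -> 12 lines: zkg tjgbm fvmr jwbku xrf bvck kgoa qjx boq qevvp xzbwm nls
Final line count: 12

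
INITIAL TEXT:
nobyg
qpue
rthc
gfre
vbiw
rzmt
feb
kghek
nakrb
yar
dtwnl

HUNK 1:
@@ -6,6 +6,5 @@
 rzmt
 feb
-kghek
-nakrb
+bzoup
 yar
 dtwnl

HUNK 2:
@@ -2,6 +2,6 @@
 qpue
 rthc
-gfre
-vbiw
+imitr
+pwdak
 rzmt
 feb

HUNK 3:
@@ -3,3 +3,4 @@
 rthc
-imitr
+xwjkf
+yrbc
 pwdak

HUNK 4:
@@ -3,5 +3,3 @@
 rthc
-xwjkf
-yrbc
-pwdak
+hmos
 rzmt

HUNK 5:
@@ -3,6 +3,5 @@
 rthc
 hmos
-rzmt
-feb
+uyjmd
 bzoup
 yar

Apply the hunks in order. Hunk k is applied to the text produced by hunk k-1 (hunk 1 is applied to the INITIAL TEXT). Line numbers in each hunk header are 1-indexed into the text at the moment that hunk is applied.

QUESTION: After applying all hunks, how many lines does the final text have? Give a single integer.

Answer: 8

Derivation:
Hunk 1: at line 6 remove [kghek,nakrb] add [bzoup] -> 10 lines: nobyg qpue rthc gfre vbiw rzmt feb bzoup yar dtwnl
Hunk 2: at line 2 remove [gfre,vbiw] add [imitr,pwdak] -> 10 lines: nobyg qpue rthc imitr pwdak rzmt feb bzoup yar dtwnl
Hunk 3: at line 3 remove [imitr] add [xwjkf,yrbc] -> 11 lines: nobyg qpue rthc xwjkf yrbc pwdak rzmt feb bzoup yar dtwnl
Hunk 4: at line 3 remove [xwjkf,yrbc,pwdak] add [hmos] -> 9 lines: nobyg qpue rthc hmos rzmt feb bzoup yar dtwnl
Hunk 5: at line 3 remove [rzmt,feb] add [uyjmd] -> 8 lines: nobyg qpue rthc hmos uyjmd bzoup yar dtwnl
Final line count: 8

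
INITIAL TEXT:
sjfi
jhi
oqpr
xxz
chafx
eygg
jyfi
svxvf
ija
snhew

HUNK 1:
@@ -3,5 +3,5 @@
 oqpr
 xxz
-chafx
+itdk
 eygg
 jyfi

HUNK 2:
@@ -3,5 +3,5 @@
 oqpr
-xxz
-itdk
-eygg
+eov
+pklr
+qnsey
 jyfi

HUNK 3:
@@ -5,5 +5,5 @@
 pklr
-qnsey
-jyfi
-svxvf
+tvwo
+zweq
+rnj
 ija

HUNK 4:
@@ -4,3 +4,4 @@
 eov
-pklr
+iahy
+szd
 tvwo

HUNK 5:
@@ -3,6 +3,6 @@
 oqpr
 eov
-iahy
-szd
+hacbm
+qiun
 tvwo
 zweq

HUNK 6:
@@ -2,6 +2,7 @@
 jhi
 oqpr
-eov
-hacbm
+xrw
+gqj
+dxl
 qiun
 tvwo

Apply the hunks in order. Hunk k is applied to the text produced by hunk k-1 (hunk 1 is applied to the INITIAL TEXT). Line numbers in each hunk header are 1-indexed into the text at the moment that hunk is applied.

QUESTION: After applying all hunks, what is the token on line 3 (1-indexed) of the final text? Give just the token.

Answer: oqpr

Derivation:
Hunk 1: at line 3 remove [chafx] add [itdk] -> 10 lines: sjfi jhi oqpr xxz itdk eygg jyfi svxvf ija snhew
Hunk 2: at line 3 remove [xxz,itdk,eygg] add [eov,pklr,qnsey] -> 10 lines: sjfi jhi oqpr eov pklr qnsey jyfi svxvf ija snhew
Hunk 3: at line 5 remove [qnsey,jyfi,svxvf] add [tvwo,zweq,rnj] -> 10 lines: sjfi jhi oqpr eov pklr tvwo zweq rnj ija snhew
Hunk 4: at line 4 remove [pklr] add [iahy,szd] -> 11 lines: sjfi jhi oqpr eov iahy szd tvwo zweq rnj ija snhew
Hunk 5: at line 3 remove [iahy,szd] add [hacbm,qiun] -> 11 lines: sjfi jhi oqpr eov hacbm qiun tvwo zweq rnj ija snhew
Hunk 6: at line 2 remove [eov,hacbm] add [xrw,gqj,dxl] -> 12 lines: sjfi jhi oqpr xrw gqj dxl qiun tvwo zweq rnj ija snhew
Final line 3: oqpr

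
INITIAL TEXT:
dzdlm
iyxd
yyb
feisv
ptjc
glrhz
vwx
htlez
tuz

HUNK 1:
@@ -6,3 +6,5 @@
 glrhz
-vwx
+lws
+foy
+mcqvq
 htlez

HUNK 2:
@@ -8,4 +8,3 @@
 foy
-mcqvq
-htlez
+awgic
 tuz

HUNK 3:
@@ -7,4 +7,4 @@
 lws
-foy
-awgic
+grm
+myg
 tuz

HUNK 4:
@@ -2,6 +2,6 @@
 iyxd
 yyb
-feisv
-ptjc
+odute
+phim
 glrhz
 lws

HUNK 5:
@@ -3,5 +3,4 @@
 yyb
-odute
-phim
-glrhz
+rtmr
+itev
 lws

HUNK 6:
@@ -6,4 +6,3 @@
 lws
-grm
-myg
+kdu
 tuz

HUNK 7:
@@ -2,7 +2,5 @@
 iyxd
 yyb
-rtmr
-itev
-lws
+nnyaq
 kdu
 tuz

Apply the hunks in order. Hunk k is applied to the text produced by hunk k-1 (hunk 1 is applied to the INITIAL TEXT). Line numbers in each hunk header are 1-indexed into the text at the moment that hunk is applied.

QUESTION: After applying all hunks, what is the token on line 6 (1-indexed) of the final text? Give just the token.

Hunk 1: at line 6 remove [vwx] add [lws,foy,mcqvq] -> 11 lines: dzdlm iyxd yyb feisv ptjc glrhz lws foy mcqvq htlez tuz
Hunk 2: at line 8 remove [mcqvq,htlez] add [awgic] -> 10 lines: dzdlm iyxd yyb feisv ptjc glrhz lws foy awgic tuz
Hunk 3: at line 7 remove [foy,awgic] add [grm,myg] -> 10 lines: dzdlm iyxd yyb feisv ptjc glrhz lws grm myg tuz
Hunk 4: at line 2 remove [feisv,ptjc] add [odute,phim] -> 10 lines: dzdlm iyxd yyb odute phim glrhz lws grm myg tuz
Hunk 5: at line 3 remove [odute,phim,glrhz] add [rtmr,itev] -> 9 lines: dzdlm iyxd yyb rtmr itev lws grm myg tuz
Hunk 6: at line 6 remove [grm,myg] add [kdu] -> 8 lines: dzdlm iyxd yyb rtmr itev lws kdu tuz
Hunk 7: at line 2 remove [rtmr,itev,lws] add [nnyaq] -> 6 lines: dzdlm iyxd yyb nnyaq kdu tuz
Final line 6: tuz

Answer: tuz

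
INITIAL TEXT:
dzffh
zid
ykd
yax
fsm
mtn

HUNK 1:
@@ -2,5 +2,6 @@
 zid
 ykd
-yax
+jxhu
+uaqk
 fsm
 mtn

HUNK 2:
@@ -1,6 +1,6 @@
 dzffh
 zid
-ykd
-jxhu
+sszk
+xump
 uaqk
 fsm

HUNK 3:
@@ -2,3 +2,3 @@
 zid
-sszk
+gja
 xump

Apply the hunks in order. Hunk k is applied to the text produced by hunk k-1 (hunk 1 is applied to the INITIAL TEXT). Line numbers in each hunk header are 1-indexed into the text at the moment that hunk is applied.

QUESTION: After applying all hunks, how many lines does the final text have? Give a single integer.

Answer: 7

Derivation:
Hunk 1: at line 2 remove [yax] add [jxhu,uaqk] -> 7 lines: dzffh zid ykd jxhu uaqk fsm mtn
Hunk 2: at line 1 remove [ykd,jxhu] add [sszk,xump] -> 7 lines: dzffh zid sszk xump uaqk fsm mtn
Hunk 3: at line 2 remove [sszk] add [gja] -> 7 lines: dzffh zid gja xump uaqk fsm mtn
Final line count: 7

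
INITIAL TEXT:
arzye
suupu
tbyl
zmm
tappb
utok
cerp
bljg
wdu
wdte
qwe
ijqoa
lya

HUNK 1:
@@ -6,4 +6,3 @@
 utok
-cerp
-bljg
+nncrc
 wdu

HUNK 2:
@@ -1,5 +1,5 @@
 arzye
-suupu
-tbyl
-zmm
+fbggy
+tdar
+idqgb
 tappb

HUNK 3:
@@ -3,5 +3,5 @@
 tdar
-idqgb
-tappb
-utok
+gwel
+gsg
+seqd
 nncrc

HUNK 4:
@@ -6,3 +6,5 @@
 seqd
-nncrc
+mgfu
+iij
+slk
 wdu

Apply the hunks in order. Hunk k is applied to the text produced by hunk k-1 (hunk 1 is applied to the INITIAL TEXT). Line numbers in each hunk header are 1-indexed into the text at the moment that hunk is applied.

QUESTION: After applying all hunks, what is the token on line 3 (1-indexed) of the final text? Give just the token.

Answer: tdar

Derivation:
Hunk 1: at line 6 remove [cerp,bljg] add [nncrc] -> 12 lines: arzye suupu tbyl zmm tappb utok nncrc wdu wdte qwe ijqoa lya
Hunk 2: at line 1 remove [suupu,tbyl,zmm] add [fbggy,tdar,idqgb] -> 12 lines: arzye fbggy tdar idqgb tappb utok nncrc wdu wdte qwe ijqoa lya
Hunk 3: at line 3 remove [idqgb,tappb,utok] add [gwel,gsg,seqd] -> 12 lines: arzye fbggy tdar gwel gsg seqd nncrc wdu wdte qwe ijqoa lya
Hunk 4: at line 6 remove [nncrc] add [mgfu,iij,slk] -> 14 lines: arzye fbggy tdar gwel gsg seqd mgfu iij slk wdu wdte qwe ijqoa lya
Final line 3: tdar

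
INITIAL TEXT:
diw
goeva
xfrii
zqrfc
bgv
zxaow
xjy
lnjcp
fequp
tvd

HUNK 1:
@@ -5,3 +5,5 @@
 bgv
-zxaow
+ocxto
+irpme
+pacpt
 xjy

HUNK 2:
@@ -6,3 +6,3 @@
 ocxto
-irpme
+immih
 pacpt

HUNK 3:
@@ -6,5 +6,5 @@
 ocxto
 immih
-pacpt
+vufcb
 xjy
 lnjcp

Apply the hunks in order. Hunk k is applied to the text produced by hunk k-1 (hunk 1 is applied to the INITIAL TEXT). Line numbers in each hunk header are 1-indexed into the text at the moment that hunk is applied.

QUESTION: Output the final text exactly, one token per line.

Hunk 1: at line 5 remove [zxaow] add [ocxto,irpme,pacpt] -> 12 lines: diw goeva xfrii zqrfc bgv ocxto irpme pacpt xjy lnjcp fequp tvd
Hunk 2: at line 6 remove [irpme] add [immih] -> 12 lines: diw goeva xfrii zqrfc bgv ocxto immih pacpt xjy lnjcp fequp tvd
Hunk 3: at line 6 remove [pacpt] add [vufcb] -> 12 lines: diw goeva xfrii zqrfc bgv ocxto immih vufcb xjy lnjcp fequp tvd

Answer: diw
goeva
xfrii
zqrfc
bgv
ocxto
immih
vufcb
xjy
lnjcp
fequp
tvd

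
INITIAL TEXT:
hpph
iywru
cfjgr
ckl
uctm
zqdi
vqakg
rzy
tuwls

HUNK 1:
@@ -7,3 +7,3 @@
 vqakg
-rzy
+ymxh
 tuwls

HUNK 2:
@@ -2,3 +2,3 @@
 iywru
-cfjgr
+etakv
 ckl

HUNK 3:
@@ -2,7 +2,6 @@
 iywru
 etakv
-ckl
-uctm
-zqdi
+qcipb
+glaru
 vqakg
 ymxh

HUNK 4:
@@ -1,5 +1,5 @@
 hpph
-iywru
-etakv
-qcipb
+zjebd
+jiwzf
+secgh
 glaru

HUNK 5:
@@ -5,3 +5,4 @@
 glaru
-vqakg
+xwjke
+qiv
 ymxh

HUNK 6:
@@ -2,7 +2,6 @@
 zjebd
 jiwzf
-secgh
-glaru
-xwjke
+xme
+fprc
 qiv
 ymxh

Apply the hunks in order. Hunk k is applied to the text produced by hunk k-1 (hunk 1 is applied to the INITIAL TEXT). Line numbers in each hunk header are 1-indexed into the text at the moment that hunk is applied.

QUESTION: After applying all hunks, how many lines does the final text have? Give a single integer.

Answer: 8

Derivation:
Hunk 1: at line 7 remove [rzy] add [ymxh] -> 9 lines: hpph iywru cfjgr ckl uctm zqdi vqakg ymxh tuwls
Hunk 2: at line 2 remove [cfjgr] add [etakv] -> 9 lines: hpph iywru etakv ckl uctm zqdi vqakg ymxh tuwls
Hunk 3: at line 2 remove [ckl,uctm,zqdi] add [qcipb,glaru] -> 8 lines: hpph iywru etakv qcipb glaru vqakg ymxh tuwls
Hunk 4: at line 1 remove [iywru,etakv,qcipb] add [zjebd,jiwzf,secgh] -> 8 lines: hpph zjebd jiwzf secgh glaru vqakg ymxh tuwls
Hunk 5: at line 5 remove [vqakg] add [xwjke,qiv] -> 9 lines: hpph zjebd jiwzf secgh glaru xwjke qiv ymxh tuwls
Hunk 6: at line 2 remove [secgh,glaru,xwjke] add [xme,fprc] -> 8 lines: hpph zjebd jiwzf xme fprc qiv ymxh tuwls
Final line count: 8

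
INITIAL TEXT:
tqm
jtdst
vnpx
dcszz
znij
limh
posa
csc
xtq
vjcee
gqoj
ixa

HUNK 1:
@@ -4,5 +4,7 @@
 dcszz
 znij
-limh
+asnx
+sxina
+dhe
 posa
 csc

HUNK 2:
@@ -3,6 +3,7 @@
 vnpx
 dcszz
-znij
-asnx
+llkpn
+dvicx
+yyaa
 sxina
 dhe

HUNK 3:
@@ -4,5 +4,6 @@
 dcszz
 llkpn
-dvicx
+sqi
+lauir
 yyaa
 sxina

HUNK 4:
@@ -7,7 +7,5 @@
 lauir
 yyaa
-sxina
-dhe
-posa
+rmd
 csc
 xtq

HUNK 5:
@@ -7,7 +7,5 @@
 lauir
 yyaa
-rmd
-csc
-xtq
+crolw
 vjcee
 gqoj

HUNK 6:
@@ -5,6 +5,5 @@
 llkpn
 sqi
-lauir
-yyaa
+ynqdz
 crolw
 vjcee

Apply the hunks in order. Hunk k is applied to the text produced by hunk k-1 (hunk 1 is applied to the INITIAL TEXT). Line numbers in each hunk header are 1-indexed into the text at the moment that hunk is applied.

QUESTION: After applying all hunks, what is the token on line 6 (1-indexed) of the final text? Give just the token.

Hunk 1: at line 4 remove [limh] add [asnx,sxina,dhe] -> 14 lines: tqm jtdst vnpx dcszz znij asnx sxina dhe posa csc xtq vjcee gqoj ixa
Hunk 2: at line 3 remove [znij,asnx] add [llkpn,dvicx,yyaa] -> 15 lines: tqm jtdst vnpx dcszz llkpn dvicx yyaa sxina dhe posa csc xtq vjcee gqoj ixa
Hunk 3: at line 4 remove [dvicx] add [sqi,lauir] -> 16 lines: tqm jtdst vnpx dcszz llkpn sqi lauir yyaa sxina dhe posa csc xtq vjcee gqoj ixa
Hunk 4: at line 7 remove [sxina,dhe,posa] add [rmd] -> 14 lines: tqm jtdst vnpx dcszz llkpn sqi lauir yyaa rmd csc xtq vjcee gqoj ixa
Hunk 5: at line 7 remove [rmd,csc,xtq] add [crolw] -> 12 lines: tqm jtdst vnpx dcszz llkpn sqi lauir yyaa crolw vjcee gqoj ixa
Hunk 6: at line 5 remove [lauir,yyaa] add [ynqdz] -> 11 lines: tqm jtdst vnpx dcszz llkpn sqi ynqdz crolw vjcee gqoj ixa
Final line 6: sqi

Answer: sqi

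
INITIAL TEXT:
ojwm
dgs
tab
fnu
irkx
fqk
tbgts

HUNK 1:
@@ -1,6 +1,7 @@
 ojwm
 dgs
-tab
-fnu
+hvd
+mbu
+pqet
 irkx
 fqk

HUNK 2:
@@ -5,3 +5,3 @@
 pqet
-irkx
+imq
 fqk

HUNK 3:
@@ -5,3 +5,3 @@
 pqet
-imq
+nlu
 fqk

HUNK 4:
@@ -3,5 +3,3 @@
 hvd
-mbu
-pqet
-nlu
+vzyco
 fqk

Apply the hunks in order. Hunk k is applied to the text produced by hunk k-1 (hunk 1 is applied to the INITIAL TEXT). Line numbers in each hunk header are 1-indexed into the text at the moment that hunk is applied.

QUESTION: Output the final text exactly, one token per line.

Hunk 1: at line 1 remove [tab,fnu] add [hvd,mbu,pqet] -> 8 lines: ojwm dgs hvd mbu pqet irkx fqk tbgts
Hunk 2: at line 5 remove [irkx] add [imq] -> 8 lines: ojwm dgs hvd mbu pqet imq fqk tbgts
Hunk 3: at line 5 remove [imq] add [nlu] -> 8 lines: ojwm dgs hvd mbu pqet nlu fqk tbgts
Hunk 4: at line 3 remove [mbu,pqet,nlu] add [vzyco] -> 6 lines: ojwm dgs hvd vzyco fqk tbgts

Answer: ojwm
dgs
hvd
vzyco
fqk
tbgts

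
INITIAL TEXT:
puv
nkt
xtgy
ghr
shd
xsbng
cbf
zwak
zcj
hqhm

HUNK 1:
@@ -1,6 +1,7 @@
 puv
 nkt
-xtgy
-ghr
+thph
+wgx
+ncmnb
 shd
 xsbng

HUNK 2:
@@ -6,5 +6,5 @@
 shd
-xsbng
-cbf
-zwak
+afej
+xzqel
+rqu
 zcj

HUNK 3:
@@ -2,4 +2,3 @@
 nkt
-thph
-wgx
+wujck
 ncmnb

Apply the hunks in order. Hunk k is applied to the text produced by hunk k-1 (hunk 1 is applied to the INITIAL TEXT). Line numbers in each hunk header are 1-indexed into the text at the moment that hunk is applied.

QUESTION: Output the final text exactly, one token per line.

Hunk 1: at line 1 remove [xtgy,ghr] add [thph,wgx,ncmnb] -> 11 lines: puv nkt thph wgx ncmnb shd xsbng cbf zwak zcj hqhm
Hunk 2: at line 6 remove [xsbng,cbf,zwak] add [afej,xzqel,rqu] -> 11 lines: puv nkt thph wgx ncmnb shd afej xzqel rqu zcj hqhm
Hunk 3: at line 2 remove [thph,wgx] add [wujck] -> 10 lines: puv nkt wujck ncmnb shd afej xzqel rqu zcj hqhm

Answer: puv
nkt
wujck
ncmnb
shd
afej
xzqel
rqu
zcj
hqhm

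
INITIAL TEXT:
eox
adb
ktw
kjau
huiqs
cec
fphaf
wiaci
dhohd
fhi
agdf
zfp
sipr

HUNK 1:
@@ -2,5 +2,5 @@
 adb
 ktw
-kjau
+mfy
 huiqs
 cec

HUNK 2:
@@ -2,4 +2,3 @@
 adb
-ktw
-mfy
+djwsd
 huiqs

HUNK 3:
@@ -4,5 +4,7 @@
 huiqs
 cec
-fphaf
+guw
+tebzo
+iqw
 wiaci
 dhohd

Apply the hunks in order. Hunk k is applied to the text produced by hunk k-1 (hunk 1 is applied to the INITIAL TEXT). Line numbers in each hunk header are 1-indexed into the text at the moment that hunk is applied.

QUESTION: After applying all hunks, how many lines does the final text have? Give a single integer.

Hunk 1: at line 2 remove [kjau] add [mfy] -> 13 lines: eox adb ktw mfy huiqs cec fphaf wiaci dhohd fhi agdf zfp sipr
Hunk 2: at line 2 remove [ktw,mfy] add [djwsd] -> 12 lines: eox adb djwsd huiqs cec fphaf wiaci dhohd fhi agdf zfp sipr
Hunk 3: at line 4 remove [fphaf] add [guw,tebzo,iqw] -> 14 lines: eox adb djwsd huiqs cec guw tebzo iqw wiaci dhohd fhi agdf zfp sipr
Final line count: 14

Answer: 14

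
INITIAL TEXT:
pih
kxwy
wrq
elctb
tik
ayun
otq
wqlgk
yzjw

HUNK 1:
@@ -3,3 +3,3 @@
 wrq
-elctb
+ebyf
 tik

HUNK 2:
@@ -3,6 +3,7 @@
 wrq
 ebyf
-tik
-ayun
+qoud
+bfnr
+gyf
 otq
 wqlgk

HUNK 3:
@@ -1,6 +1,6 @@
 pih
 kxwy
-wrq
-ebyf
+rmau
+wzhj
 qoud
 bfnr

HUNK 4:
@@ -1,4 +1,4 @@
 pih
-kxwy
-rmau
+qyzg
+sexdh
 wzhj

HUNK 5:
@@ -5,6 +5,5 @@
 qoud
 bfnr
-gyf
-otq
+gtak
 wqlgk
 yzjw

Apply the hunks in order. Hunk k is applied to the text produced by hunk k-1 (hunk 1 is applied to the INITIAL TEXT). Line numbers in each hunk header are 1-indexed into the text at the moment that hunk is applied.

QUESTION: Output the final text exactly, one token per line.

Answer: pih
qyzg
sexdh
wzhj
qoud
bfnr
gtak
wqlgk
yzjw

Derivation:
Hunk 1: at line 3 remove [elctb] add [ebyf] -> 9 lines: pih kxwy wrq ebyf tik ayun otq wqlgk yzjw
Hunk 2: at line 3 remove [tik,ayun] add [qoud,bfnr,gyf] -> 10 lines: pih kxwy wrq ebyf qoud bfnr gyf otq wqlgk yzjw
Hunk 3: at line 1 remove [wrq,ebyf] add [rmau,wzhj] -> 10 lines: pih kxwy rmau wzhj qoud bfnr gyf otq wqlgk yzjw
Hunk 4: at line 1 remove [kxwy,rmau] add [qyzg,sexdh] -> 10 lines: pih qyzg sexdh wzhj qoud bfnr gyf otq wqlgk yzjw
Hunk 5: at line 5 remove [gyf,otq] add [gtak] -> 9 lines: pih qyzg sexdh wzhj qoud bfnr gtak wqlgk yzjw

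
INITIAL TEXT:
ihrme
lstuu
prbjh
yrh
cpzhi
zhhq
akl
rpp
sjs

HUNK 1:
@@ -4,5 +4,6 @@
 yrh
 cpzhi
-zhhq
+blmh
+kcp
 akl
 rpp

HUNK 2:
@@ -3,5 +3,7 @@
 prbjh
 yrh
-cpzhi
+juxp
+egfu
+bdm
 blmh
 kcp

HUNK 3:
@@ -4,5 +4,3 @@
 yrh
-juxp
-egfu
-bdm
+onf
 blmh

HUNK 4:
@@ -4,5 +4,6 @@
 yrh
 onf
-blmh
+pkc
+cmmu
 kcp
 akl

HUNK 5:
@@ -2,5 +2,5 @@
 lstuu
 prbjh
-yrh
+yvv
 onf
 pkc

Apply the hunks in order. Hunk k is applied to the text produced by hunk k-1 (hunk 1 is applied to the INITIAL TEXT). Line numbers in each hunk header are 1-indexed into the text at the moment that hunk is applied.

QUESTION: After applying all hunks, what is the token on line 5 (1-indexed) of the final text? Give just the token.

Hunk 1: at line 4 remove [zhhq] add [blmh,kcp] -> 10 lines: ihrme lstuu prbjh yrh cpzhi blmh kcp akl rpp sjs
Hunk 2: at line 3 remove [cpzhi] add [juxp,egfu,bdm] -> 12 lines: ihrme lstuu prbjh yrh juxp egfu bdm blmh kcp akl rpp sjs
Hunk 3: at line 4 remove [juxp,egfu,bdm] add [onf] -> 10 lines: ihrme lstuu prbjh yrh onf blmh kcp akl rpp sjs
Hunk 4: at line 4 remove [blmh] add [pkc,cmmu] -> 11 lines: ihrme lstuu prbjh yrh onf pkc cmmu kcp akl rpp sjs
Hunk 5: at line 2 remove [yrh] add [yvv] -> 11 lines: ihrme lstuu prbjh yvv onf pkc cmmu kcp akl rpp sjs
Final line 5: onf

Answer: onf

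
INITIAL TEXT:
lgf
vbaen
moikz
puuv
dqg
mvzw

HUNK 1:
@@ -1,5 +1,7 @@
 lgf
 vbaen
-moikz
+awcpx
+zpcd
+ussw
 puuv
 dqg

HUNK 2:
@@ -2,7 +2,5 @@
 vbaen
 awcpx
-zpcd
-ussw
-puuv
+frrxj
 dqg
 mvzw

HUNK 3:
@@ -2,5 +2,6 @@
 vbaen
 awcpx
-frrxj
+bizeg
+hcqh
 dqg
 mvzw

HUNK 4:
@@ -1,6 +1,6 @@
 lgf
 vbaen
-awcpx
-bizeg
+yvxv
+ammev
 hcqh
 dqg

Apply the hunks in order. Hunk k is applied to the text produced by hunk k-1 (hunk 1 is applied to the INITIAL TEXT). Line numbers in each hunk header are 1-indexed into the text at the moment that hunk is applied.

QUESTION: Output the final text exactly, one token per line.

Hunk 1: at line 1 remove [moikz] add [awcpx,zpcd,ussw] -> 8 lines: lgf vbaen awcpx zpcd ussw puuv dqg mvzw
Hunk 2: at line 2 remove [zpcd,ussw,puuv] add [frrxj] -> 6 lines: lgf vbaen awcpx frrxj dqg mvzw
Hunk 3: at line 2 remove [frrxj] add [bizeg,hcqh] -> 7 lines: lgf vbaen awcpx bizeg hcqh dqg mvzw
Hunk 4: at line 1 remove [awcpx,bizeg] add [yvxv,ammev] -> 7 lines: lgf vbaen yvxv ammev hcqh dqg mvzw

Answer: lgf
vbaen
yvxv
ammev
hcqh
dqg
mvzw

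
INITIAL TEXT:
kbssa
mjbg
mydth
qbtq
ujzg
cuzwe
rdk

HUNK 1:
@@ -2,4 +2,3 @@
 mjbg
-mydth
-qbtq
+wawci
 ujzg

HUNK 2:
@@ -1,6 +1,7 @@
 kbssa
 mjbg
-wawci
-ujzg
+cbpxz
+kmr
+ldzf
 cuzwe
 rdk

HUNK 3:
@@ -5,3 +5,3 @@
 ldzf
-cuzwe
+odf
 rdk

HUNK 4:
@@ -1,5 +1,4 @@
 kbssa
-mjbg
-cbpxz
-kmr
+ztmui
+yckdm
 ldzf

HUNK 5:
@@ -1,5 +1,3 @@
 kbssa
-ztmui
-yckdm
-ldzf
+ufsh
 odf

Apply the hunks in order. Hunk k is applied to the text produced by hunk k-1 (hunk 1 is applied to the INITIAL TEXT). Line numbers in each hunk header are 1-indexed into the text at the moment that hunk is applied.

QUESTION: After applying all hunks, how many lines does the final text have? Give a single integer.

Hunk 1: at line 2 remove [mydth,qbtq] add [wawci] -> 6 lines: kbssa mjbg wawci ujzg cuzwe rdk
Hunk 2: at line 1 remove [wawci,ujzg] add [cbpxz,kmr,ldzf] -> 7 lines: kbssa mjbg cbpxz kmr ldzf cuzwe rdk
Hunk 3: at line 5 remove [cuzwe] add [odf] -> 7 lines: kbssa mjbg cbpxz kmr ldzf odf rdk
Hunk 4: at line 1 remove [mjbg,cbpxz,kmr] add [ztmui,yckdm] -> 6 lines: kbssa ztmui yckdm ldzf odf rdk
Hunk 5: at line 1 remove [ztmui,yckdm,ldzf] add [ufsh] -> 4 lines: kbssa ufsh odf rdk
Final line count: 4

Answer: 4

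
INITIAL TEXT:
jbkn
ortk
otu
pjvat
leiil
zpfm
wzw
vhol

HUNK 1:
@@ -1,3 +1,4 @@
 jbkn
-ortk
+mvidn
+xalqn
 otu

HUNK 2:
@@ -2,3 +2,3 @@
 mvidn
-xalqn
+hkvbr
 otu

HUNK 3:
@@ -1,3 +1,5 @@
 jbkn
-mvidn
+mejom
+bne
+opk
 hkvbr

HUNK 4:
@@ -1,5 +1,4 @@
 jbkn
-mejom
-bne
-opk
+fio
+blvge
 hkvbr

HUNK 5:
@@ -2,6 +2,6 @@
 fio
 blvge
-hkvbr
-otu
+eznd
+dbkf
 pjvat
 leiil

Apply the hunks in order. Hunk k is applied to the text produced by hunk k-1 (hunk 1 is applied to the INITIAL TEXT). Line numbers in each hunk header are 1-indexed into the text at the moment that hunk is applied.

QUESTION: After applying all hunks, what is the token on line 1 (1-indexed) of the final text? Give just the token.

Hunk 1: at line 1 remove [ortk] add [mvidn,xalqn] -> 9 lines: jbkn mvidn xalqn otu pjvat leiil zpfm wzw vhol
Hunk 2: at line 2 remove [xalqn] add [hkvbr] -> 9 lines: jbkn mvidn hkvbr otu pjvat leiil zpfm wzw vhol
Hunk 3: at line 1 remove [mvidn] add [mejom,bne,opk] -> 11 lines: jbkn mejom bne opk hkvbr otu pjvat leiil zpfm wzw vhol
Hunk 4: at line 1 remove [mejom,bne,opk] add [fio,blvge] -> 10 lines: jbkn fio blvge hkvbr otu pjvat leiil zpfm wzw vhol
Hunk 5: at line 2 remove [hkvbr,otu] add [eznd,dbkf] -> 10 lines: jbkn fio blvge eznd dbkf pjvat leiil zpfm wzw vhol
Final line 1: jbkn

Answer: jbkn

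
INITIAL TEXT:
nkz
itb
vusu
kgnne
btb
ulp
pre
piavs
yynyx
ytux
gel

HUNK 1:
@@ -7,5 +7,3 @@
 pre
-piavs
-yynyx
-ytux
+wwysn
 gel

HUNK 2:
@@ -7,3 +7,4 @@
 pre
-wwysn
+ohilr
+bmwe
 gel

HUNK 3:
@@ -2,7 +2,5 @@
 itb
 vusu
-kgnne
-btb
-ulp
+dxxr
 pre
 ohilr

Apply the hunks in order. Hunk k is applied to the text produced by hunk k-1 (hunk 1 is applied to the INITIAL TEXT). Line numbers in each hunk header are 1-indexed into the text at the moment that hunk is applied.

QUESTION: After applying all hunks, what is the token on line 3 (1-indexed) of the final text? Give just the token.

Hunk 1: at line 7 remove [piavs,yynyx,ytux] add [wwysn] -> 9 lines: nkz itb vusu kgnne btb ulp pre wwysn gel
Hunk 2: at line 7 remove [wwysn] add [ohilr,bmwe] -> 10 lines: nkz itb vusu kgnne btb ulp pre ohilr bmwe gel
Hunk 3: at line 2 remove [kgnne,btb,ulp] add [dxxr] -> 8 lines: nkz itb vusu dxxr pre ohilr bmwe gel
Final line 3: vusu

Answer: vusu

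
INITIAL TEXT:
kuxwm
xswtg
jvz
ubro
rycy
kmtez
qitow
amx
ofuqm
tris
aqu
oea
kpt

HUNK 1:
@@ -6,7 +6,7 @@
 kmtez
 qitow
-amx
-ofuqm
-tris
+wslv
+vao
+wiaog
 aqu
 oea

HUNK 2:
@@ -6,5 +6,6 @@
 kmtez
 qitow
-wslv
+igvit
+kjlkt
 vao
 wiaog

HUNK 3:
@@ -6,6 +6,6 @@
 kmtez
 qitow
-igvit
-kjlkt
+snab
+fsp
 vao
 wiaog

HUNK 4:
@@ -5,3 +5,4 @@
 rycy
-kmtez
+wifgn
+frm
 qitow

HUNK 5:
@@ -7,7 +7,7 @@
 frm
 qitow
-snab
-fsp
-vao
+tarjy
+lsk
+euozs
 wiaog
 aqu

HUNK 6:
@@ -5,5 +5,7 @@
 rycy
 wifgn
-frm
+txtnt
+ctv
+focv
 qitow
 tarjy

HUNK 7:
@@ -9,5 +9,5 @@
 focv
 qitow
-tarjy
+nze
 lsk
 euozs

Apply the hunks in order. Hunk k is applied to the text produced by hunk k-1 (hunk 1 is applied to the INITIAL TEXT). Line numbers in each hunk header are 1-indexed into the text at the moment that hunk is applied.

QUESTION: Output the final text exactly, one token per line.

Answer: kuxwm
xswtg
jvz
ubro
rycy
wifgn
txtnt
ctv
focv
qitow
nze
lsk
euozs
wiaog
aqu
oea
kpt

Derivation:
Hunk 1: at line 6 remove [amx,ofuqm,tris] add [wslv,vao,wiaog] -> 13 lines: kuxwm xswtg jvz ubro rycy kmtez qitow wslv vao wiaog aqu oea kpt
Hunk 2: at line 6 remove [wslv] add [igvit,kjlkt] -> 14 lines: kuxwm xswtg jvz ubro rycy kmtez qitow igvit kjlkt vao wiaog aqu oea kpt
Hunk 3: at line 6 remove [igvit,kjlkt] add [snab,fsp] -> 14 lines: kuxwm xswtg jvz ubro rycy kmtez qitow snab fsp vao wiaog aqu oea kpt
Hunk 4: at line 5 remove [kmtez] add [wifgn,frm] -> 15 lines: kuxwm xswtg jvz ubro rycy wifgn frm qitow snab fsp vao wiaog aqu oea kpt
Hunk 5: at line 7 remove [snab,fsp,vao] add [tarjy,lsk,euozs] -> 15 lines: kuxwm xswtg jvz ubro rycy wifgn frm qitow tarjy lsk euozs wiaog aqu oea kpt
Hunk 6: at line 5 remove [frm] add [txtnt,ctv,focv] -> 17 lines: kuxwm xswtg jvz ubro rycy wifgn txtnt ctv focv qitow tarjy lsk euozs wiaog aqu oea kpt
Hunk 7: at line 9 remove [tarjy] add [nze] -> 17 lines: kuxwm xswtg jvz ubro rycy wifgn txtnt ctv focv qitow nze lsk euozs wiaog aqu oea kpt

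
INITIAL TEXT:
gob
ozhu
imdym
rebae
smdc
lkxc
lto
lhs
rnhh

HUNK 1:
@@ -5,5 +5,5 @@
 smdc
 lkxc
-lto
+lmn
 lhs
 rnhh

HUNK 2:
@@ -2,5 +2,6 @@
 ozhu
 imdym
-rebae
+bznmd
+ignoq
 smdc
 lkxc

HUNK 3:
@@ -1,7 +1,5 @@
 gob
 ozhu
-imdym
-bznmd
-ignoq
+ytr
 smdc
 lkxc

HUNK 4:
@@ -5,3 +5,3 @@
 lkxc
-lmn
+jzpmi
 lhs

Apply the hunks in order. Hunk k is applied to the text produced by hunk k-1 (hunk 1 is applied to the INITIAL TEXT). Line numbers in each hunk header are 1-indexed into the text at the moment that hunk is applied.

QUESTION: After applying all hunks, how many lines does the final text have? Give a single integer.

Answer: 8

Derivation:
Hunk 1: at line 5 remove [lto] add [lmn] -> 9 lines: gob ozhu imdym rebae smdc lkxc lmn lhs rnhh
Hunk 2: at line 2 remove [rebae] add [bznmd,ignoq] -> 10 lines: gob ozhu imdym bznmd ignoq smdc lkxc lmn lhs rnhh
Hunk 3: at line 1 remove [imdym,bznmd,ignoq] add [ytr] -> 8 lines: gob ozhu ytr smdc lkxc lmn lhs rnhh
Hunk 4: at line 5 remove [lmn] add [jzpmi] -> 8 lines: gob ozhu ytr smdc lkxc jzpmi lhs rnhh
Final line count: 8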